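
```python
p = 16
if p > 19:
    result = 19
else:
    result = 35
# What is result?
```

Trace:
`p = 16` → p = 16
`if p > 19: ...` → p > 19 is False, take else branch → result = 35
So result = 35

Answer: 35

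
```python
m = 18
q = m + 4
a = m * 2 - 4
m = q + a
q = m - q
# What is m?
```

Trace:
`m = 18` → m = 18
`q = m + 4` → q = 22
`a = m * 2 - 4` → a = 32
`m = q + a` → m = 54
`q = m - q` → q = 32
So m = 54

Answer: 54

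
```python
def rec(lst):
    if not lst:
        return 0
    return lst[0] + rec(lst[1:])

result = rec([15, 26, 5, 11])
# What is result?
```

15 + 26 + 5 + 11 + 0 = 57

Answer: 57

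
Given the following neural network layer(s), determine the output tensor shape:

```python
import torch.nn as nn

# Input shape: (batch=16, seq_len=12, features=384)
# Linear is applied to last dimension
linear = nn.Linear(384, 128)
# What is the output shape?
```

Input: (16, 12, 384) -> Output: (16, 12, 128)

Answer: (16, 12, 128)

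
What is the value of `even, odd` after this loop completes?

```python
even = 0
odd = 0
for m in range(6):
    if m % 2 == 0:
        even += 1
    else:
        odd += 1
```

Count evens and odds in range(6)
`even, odd` takes the values: (0, 0) → (1, 0) → (1, 1) → (2, 1) → (2, 2) → (3, 2) → (3, 3)

Answer: 3, 3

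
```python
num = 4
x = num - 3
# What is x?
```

Trace:
`num = 4` → num = 4
`x = num - 3` → x = 1
So x = 1

Answer: 1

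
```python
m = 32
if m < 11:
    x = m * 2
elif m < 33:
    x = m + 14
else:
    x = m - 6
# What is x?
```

Trace:
`m = 32` → m = 32
`if m < 11: ...` → m < 11 is False, m < 33 is True → x = 46
So x = 46

Answer: 46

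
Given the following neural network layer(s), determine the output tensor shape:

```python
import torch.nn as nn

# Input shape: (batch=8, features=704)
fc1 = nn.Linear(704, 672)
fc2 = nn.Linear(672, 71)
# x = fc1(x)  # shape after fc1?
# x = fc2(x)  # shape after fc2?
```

Input: (8, 704) -> after fc1: (8, 672) -> Output: (8, 71)

Answer: (8, 71)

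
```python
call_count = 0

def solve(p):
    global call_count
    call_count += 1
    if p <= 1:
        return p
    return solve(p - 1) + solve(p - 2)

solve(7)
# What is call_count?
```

Calls(p) = 1 + Calls(p-1) + Calls(p-2); Calls(0)=Calls(1)=1. For p=7 this gives 41.

Answer: 41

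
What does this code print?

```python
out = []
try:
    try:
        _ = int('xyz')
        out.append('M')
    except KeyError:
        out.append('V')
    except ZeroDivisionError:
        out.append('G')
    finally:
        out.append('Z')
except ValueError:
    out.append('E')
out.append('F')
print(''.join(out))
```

Execution trace: 'Z' (finally) → 'E' (outer except ValueError) → 'F' (after the try/except). Output: ZEF

Answer: ZEF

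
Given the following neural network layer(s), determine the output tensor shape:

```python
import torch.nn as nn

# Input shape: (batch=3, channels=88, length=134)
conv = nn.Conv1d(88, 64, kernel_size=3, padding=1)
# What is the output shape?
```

Input: (3, 88, 134) -> Output: (3, 64, 134)

Answer: (3, 64, 134)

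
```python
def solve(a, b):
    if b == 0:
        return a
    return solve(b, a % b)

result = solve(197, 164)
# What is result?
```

solve(197, 164) -> solve(164, 33) -> solve(33, 32) -> solve(32, 1) -> solve(1, 0) -> 1

Answer: 1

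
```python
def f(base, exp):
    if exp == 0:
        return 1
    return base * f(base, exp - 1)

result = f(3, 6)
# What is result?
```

f(3, 6) = 3 * 3 * 3 * 3 * 3 * 3 = 729

Answer: 729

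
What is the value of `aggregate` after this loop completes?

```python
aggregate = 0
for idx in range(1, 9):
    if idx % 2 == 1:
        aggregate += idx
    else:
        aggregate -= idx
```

Add odd, subtract even
`aggregate` takes the values: 0 → 1 → -1 → 2 → -2 → 3 → -3 → 4 → -4

Answer: -4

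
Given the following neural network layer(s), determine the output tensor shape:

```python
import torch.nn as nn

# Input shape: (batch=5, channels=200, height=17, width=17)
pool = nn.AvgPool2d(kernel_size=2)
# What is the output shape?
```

Input: (5, 200, 17, 17) -> Output: (5, 200, 8, 8)

Answer: (5, 200, 8, 8)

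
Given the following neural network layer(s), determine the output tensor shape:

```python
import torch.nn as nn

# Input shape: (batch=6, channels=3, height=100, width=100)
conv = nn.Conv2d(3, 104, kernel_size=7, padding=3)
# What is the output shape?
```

Input: (6, 3, 100, 100) -> Output: (6, 104, 100, 100)

Answer: (6, 104, 100, 100)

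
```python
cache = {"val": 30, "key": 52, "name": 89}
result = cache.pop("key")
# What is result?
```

Trace:
`cache = {"val": 30, "key": 52, "name": 89}` → cache = {'val': 30, 'key': 52, 'name': 89}
`result = cache.pop("key")` → cache = {'val': 30, 'name': 89}; result = 52
So result = 52

Answer: 52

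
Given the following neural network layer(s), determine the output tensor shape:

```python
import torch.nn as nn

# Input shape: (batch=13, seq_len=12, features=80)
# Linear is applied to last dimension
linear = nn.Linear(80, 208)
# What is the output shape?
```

Input: (13, 12, 80) -> Output: (13, 12, 208)

Answer: (13, 12, 208)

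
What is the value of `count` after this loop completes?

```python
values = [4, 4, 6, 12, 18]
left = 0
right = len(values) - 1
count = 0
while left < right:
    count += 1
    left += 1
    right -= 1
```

Iterations until pointers meet (list length 5)
`count` takes the values: 0 → 1 → 2

Answer: 2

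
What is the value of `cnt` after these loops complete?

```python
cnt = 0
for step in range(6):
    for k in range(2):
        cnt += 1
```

6 * 2 = 12
`cnt` takes the values: 0 → 1 → 2 → 3 → 4 → 5 → 6 → 7 → 8 → 9 → 10 → 11 → 12

Answer: 12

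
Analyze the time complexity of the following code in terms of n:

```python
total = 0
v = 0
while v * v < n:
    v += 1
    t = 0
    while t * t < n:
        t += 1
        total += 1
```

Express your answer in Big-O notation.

Each loop level contributes: √n × √n. Multiplying the contributions gives O(n).

Answer: O(n)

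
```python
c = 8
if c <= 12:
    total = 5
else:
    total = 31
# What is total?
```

Trace:
`c = 8` → c = 8
`if c <= 12: ...` → c <= 12 is True → total = 5
So total = 5

Answer: 5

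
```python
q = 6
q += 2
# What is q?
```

Trace:
`q = 6` → q = 6
`q += 2` → q = 8
So q = 8

Answer: 8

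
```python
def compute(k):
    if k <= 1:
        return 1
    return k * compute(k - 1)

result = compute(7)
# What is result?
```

compute(7) = 7 * 6 * 5 * 4 * 3 * 2 * 1 = 5040

Answer: 5040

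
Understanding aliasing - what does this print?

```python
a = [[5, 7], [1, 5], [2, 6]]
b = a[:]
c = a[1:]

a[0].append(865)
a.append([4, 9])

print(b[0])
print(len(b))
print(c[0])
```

Key concept: slice with nested mutation.
Step by step:
`a = [[5, 7], [1, 5], [2, 6]]` → a = [[5, 7], [1, 5], [2, 6]]
`b = a[:]` → b = [[5, 7], [1, 5], [2, 6]]
`c = a[1:]` → c = [[1, 5], [2, 6]]
`a[0].append(865)` → a = [[5, 7, 865], [1, 5], [2, 6]]; b = [[5, 7, 865], [1, 5], [2, 6]]
`a.append([4, 9])` → a = [[5, 7, 865], [1, 5], [2, 6], [4, 9]]
`print(b[0])` → prints [5, 7, 865]
`print(len(b))` → prints 3
`print(c[0])` → prints [1, 5]

Answer:
[5, 7, 865]
3
[1, 5]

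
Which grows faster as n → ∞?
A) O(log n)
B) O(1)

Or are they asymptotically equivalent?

O(log n) vs O(1): Higher order terms dominate.

Answer: A) O(log n) grows faster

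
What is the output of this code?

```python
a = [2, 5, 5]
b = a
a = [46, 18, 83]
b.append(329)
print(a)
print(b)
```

Key concept: rebinding vs mutation: a is rebound to a new list, b still points at the original.
Step by step:
`a = [2, 5, 5]` → a = [2, 5, 5]
`b = a` → b = [2, 5, 5] (same object as a)
`a = [46, 18, 83]` → a = [46, 18, 83]
`b.append(329)` → b = [2, 5, 5, 329]
`print(a)` → prints [46, 18, 83]
`print(b)` → prints [2, 5, 5, 329]

Answer:
[46, 18, 83]
[2, 5, 5, 329]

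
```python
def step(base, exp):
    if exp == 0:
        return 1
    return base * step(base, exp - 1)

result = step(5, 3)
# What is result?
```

step(5, 3) = 5 * 5 * 5 = 125

Answer: 125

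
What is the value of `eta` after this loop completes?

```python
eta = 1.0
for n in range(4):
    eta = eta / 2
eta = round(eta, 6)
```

Halving LR 4 times: 1 / 2^4
`eta` takes the values: 1.0 → 0.5 → 0.25 → 0.125 → 0.0625

Answer: 0.0625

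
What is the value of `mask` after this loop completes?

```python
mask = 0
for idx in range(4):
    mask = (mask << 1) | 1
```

Build 4 consecutive 1-bits: 0b1111
`mask` takes the values: 0 → 1 → 3 → 7 → 15

Answer: 15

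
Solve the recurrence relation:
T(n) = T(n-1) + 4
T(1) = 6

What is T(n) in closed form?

Unrolling: T(n) = T(1) + 4·(n-1) = 6 + 4(n-1) = 4n + 2.

Answer: T(n) = 4n + 2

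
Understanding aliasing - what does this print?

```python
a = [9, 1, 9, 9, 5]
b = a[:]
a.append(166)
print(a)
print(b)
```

Key concept: slice [:] creates copy.
Step by step:
`a = [9, 1, 9, 9, 5]` → a = [9, 1, 9, 9, 5]
`b = a[:]` → b = [9, 1, 9, 9, 5]
`a.append(166)` → a = [9, 1, 9, 9, 5, 166]
`print(a)` → prints [9, 1, 9, 9, 5, 166]
`print(b)` → prints [9, 1, 9, 9, 5]

Answer:
[9, 1, 9, 9, 5, 166]
[9, 1, 9, 9, 5]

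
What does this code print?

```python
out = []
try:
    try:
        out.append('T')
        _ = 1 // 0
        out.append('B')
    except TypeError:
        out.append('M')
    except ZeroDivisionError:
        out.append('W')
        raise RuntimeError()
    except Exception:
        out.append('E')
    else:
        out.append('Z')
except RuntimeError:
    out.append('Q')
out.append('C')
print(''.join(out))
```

Execution trace: 'T' (inner try body) → 'W' (inner except ZeroDivisionError) → 'Q' (outer except RuntimeError) → 'C' (after the try/except). Output: TWQC

Answer: TWQC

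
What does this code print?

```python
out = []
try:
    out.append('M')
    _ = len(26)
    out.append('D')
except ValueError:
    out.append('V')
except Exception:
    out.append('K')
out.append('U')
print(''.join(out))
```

Execution trace: 'M' (try body) → 'K' (except Exception) → 'U' (after the try/except). Output: MKU

Answer: MKU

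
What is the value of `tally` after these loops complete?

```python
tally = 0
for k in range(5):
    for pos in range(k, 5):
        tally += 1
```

Upper triangle: 5 + 4 + ... + 1
`tally` takes the values: 0 → 1 → 2 → 3 → 4 → 5 → 6 → 7 → 8 → 9 → 10 → 11 → 12 → 13 → 14 → 15

Answer: 15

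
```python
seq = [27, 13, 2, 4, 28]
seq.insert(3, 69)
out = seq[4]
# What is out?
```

Trace:
`seq = [27, 13, 2, 4, 28]` → seq = [27, 13, 2, 4, 28]
`seq.insert(3, 69)` → seq = [27, 13, 2, 69, 4, 28]
`out = seq[4]` → out = 4
So out = 4

Answer: 4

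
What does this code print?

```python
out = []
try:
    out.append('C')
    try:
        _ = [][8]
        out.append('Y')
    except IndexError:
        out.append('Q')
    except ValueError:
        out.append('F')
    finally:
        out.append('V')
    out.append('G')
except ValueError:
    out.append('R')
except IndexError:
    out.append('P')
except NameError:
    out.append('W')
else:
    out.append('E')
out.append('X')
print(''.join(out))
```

Execution trace: 'C' (try body) → 'Q' (inner except IndexError) → 'V' (inner finally) → 'G' (try body, no exception) → 'E' (else) → 'X' (after the try/except). Output: CQVGEX

Answer: CQVGEX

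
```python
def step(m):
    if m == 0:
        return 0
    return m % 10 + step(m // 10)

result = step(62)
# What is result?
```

Sum of digits of 62: 2 + 6 = 8

Answer: 8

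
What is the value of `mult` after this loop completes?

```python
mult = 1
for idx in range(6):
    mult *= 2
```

2^6 = 64
`mult` takes the values: 1 → 2 → 4 → 8 → 16 → 32 → 64

Answer: 64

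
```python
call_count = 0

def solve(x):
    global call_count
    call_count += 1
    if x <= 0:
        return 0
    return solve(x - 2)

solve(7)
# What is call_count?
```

Linear recursion stepping by 2: 5 calls from x=7 down to ≤0.

Answer: 5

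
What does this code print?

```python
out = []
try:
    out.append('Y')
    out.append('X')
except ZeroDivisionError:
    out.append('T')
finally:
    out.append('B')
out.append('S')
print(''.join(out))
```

Execution trace: 'Y' (try body) → 'X' (try body, no exception) → 'B' (finally) → 'S' (after the try/except). Output: YXBS

Answer: YXBS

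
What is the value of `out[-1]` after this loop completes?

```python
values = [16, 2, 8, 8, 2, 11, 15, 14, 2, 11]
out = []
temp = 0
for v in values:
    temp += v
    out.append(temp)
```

Cumulative sum ends at 89
`out` takes the values: [] → [16] → [16, 18] → [16, 18, 26] → [16, 18, 26, 34] → [16, 18, 26, 34, 36] → [16, 18, 26, 34, 36, 47] → [16, 18, 26, 34, 36, 47, 62] → [16, 18, 26, 34, 36, 47, 62, 76] → [16, 18, 26, 34, 36, 47, 62, 76, 78] → [16, 18, 26, 34, 36, 47, 62, 76, 78, 89]
So `out[-1]` = 89

Answer: 89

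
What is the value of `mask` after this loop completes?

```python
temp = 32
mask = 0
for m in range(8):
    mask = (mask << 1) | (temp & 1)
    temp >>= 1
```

Reverse lowest 8 bits of 32
`mask` takes the values: 0 → 1 → 2 → 4

Answer: 4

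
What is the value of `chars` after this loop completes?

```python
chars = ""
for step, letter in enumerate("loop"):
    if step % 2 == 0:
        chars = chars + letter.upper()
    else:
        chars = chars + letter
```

Uppercase even positions in 'loop'
`chars` takes the values: "" → "L" → "Lo" → "LoO" → "LoOp"

Answer: "LoOp"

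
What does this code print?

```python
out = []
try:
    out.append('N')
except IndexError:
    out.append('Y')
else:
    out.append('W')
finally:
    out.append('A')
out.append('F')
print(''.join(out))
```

Execution trace: 'N' (try body, no exception) → 'W' (else) → 'A' (finally) → 'F' (after the try/except). Output: NWAF

Answer: NWAF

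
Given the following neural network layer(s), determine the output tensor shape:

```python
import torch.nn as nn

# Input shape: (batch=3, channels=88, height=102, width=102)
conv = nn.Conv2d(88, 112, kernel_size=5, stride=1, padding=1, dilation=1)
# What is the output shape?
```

Input: (3, 88, 102, 102) -> Output: (3, 112, 100, 100)

Answer: (3, 112, 100, 100)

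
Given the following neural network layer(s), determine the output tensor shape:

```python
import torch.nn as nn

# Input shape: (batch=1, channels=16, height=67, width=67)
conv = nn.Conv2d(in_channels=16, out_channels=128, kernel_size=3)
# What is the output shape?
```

Input: (1, 16, 67, 67) -> Output: (1, 128, 65, 65)

Answer: (1, 128, 65, 65)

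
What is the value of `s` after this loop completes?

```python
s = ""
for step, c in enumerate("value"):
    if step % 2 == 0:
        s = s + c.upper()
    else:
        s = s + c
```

Uppercase even positions in 'value'
`s` takes the values: "" → "V" → "Va" → "VaL" → "VaLu" → "VaLuE"

Answer: "VaLuE"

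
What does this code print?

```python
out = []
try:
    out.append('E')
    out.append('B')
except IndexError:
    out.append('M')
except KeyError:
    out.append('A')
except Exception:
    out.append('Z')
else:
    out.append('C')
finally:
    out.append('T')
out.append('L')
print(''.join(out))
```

Execution trace: 'E' (try body) → 'B' (try body, no exception) → 'C' (else) → 'T' (finally) → 'L' (after the try/except). Output: EBCTL

Answer: EBCTL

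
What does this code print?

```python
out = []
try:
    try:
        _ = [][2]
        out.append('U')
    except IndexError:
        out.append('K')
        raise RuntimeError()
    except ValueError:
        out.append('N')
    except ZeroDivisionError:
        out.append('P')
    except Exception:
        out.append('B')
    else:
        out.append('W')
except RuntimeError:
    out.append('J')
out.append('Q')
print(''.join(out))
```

Execution trace: 'K' (except IndexError) → 'J' (outer except RuntimeError) → 'Q' (after the try/except). Output: KJQ

Answer: KJQ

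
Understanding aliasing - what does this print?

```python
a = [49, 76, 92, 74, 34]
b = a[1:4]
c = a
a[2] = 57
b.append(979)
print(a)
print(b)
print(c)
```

Key concept: slice vs alias.
Step by step:
`a = [49, 76, 92, 74, 34]` → a = [49, 76, 92, 74, 34]
`b = a[1:4]` → b = [76, 92, 74]
`c = a` → c = [49, 76, 92, 74, 34] (same object as a)
`a[2] = 57` → a = [49, 76, 57, 74, 34] (same object as c); c = [49, 76, 57, 74, 34] (same object as a)
`b.append(979)` → b = [76, 92, 74, 979]
`print(a)` → prints [49, 76, 57, 74, 34]
`print(b)` → prints [76, 92, 74, 979]
`print(c)` → prints [49, 76, 57, 74, 34]

Answer:
[49, 76, 57, 74, 34]
[76, 92, 74, 979]
[49, 76, 57, 74, 34]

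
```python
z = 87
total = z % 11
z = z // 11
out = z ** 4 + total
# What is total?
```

Trace:
`z = 87` → z = 87
`total = z % 11` → total = 10
`z = z // 11` → z = 7
`out = z ** 4 + total` → out = 2411
So total = 10

Answer: 10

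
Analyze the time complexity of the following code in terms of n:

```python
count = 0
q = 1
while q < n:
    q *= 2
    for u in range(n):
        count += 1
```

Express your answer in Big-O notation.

Each loop level contributes: log n × n. Multiplying the contributions gives O(n log n).

Answer: O(n log n)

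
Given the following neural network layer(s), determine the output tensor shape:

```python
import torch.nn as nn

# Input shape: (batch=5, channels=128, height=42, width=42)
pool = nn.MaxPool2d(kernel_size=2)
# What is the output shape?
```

Input: (5, 128, 42, 42) -> Output: (5, 128, 21, 21)

Answer: (5, 128, 21, 21)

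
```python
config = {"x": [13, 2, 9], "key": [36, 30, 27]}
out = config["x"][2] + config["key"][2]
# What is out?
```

Trace:
`config = {"x": [13, 2, 9], "key": [36, 30, 27]}` → config = {'x': [13, 2, 9], 'key': [36, 30, 27]}
`out = config["x"][2] + config["key"][2]` → out = 36
So out = 36

Answer: 36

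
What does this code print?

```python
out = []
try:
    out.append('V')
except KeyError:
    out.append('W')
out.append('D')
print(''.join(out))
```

Execution trace: 'V' (try body, no exception) → 'D' (after the try/except). Output: VD

Answer: VD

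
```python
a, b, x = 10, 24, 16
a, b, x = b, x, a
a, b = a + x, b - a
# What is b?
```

Trace:
`a, b, x = 10, 24, 16` → a = 10; b = 24; x = 16
`a, b, x = b, x, a` → a = 24; b = 16; x = 10
`a, b = a + x, b - a` → a = 34; b = -8
So b = -8

Answer: -8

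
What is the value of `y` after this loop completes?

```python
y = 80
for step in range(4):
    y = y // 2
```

Halve 4 times: 80 // 2^4 = 5
`y` takes the values: 80 → 40 → 20 → 10 → 5

Answer: 5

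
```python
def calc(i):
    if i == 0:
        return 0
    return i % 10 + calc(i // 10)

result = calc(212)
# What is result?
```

Sum of digits of 212: 2 + 1 + 2 = 5

Answer: 5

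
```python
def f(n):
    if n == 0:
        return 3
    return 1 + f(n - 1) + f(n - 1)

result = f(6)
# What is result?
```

f(n) = 1 + 2·f(n-1), f(0)=3. Closed form: (3+1)·2^6 - 1 = 255.

Answer: 255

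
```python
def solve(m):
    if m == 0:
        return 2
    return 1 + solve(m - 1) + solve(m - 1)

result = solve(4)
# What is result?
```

solve(m) = 1 + 2·solve(m-1), solve(0)=2. Closed form: (2+1)·2^4 - 1 = 47.

Answer: 47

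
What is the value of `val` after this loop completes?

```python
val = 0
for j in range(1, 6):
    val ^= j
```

XOR of 1 to 5
`val` takes the values: 0 → 1 → 3 → 0 → 4 → 1

Answer: 1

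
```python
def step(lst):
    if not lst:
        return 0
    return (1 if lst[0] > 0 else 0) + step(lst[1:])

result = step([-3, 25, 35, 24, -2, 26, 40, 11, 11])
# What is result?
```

Count of positive elements in [-3, 25, 35, 24, -2, 26, 40, 11, 11] = 7

Answer: 7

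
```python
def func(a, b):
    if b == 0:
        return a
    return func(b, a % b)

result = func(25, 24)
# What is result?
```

func(25, 24) -> func(24, 1) -> func(1, 0) -> 1

Answer: 1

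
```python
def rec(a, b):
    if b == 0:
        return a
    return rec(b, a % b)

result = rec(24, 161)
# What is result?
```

rec(24, 161) -> rec(161, 24) -> rec(24, 17) -> rec(17, 7) -> rec(7, 3) -> rec(3, 1) -> rec(1, 0) -> 1

Answer: 1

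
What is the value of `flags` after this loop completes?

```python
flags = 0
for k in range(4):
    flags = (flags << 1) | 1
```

Build 4 consecutive 1-bits: 0b1111
`flags` takes the values: 0 → 1 → 3 → 7 → 15

Answer: 15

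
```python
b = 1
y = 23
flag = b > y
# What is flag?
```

Trace:
`b = 1` → b = 1
`y = 23` → y = 23
`flag = b > y` → flag = False
So flag = False

Answer: False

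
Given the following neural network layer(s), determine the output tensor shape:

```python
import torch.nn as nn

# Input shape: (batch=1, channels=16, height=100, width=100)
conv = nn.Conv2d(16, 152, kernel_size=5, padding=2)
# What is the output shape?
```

Input: (1, 16, 100, 100) -> Output: (1, 152, 100, 100)

Answer: (1, 152, 100, 100)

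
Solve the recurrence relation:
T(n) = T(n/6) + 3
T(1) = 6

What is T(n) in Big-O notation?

Each step divides n by 6 and adds 3. After log_6(n) steps we reach T(1)=6. So T(n) = 3·log_6(n) + 6 = O(log n).

Answer: O(log n)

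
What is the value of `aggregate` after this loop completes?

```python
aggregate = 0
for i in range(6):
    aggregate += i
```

Sum of 0 to 5 = 15
`aggregate` takes the values: 0 → 1 → 3 → 6 → 10 → 15

Answer: 15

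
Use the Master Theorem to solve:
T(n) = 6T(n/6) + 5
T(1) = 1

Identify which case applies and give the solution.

a=6, b=6, f(n)=5. log_6(6) = 1. Since c=0 < 1, Case 1 applies: T(n) = Θ(n^log_b(a)) = O(n).

Answer: O(n) - Case 1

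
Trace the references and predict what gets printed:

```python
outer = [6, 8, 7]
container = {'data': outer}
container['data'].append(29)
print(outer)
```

Key concept: dict holds reference to list.
Step by step:
`outer = [6, 8, 7]` → outer = [6, 8, 7]
`container = {'data': outer}` → container = {'data': [6, 8, 7]}
`container['data'].append(29)` → outer = [6, 8, 7, 29]; container = {'data': [6, 8, 7, 29]}
`print(outer)` → prints [6, 8, 7, 29]

Answer: [6, 8, 7, 29]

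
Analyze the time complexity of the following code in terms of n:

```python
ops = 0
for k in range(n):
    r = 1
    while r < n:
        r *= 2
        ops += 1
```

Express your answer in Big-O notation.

Each loop level contributes: n × log n. Multiplying the contributions gives O(n log n).

Answer: O(n log n)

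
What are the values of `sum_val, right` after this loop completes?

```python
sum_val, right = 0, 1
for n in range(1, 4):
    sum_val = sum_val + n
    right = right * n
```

Sum and factorial of 1 to 3
`sum_val, right` takes the values: (0, 1) → (1, 1) → (3, 1) → (3, 2) → (6, 2) → (6, 6)

Answer: 6, 6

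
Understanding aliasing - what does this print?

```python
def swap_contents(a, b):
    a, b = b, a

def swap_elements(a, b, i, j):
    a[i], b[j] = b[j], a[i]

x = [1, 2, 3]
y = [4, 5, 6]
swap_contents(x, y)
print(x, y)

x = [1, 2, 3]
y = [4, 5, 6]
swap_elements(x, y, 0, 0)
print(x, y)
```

Key concept: parameter rebinding vs mutation.
Step by step:
`x = [1, 2, 3]` → x = [1, 2, 3]
`y = [4, 5, 6]` → y = [4, 5, 6]
`swap_contents(x, y)` → no visible change to tracked variables
`print(x, y)` → prints [1, 2, 3] [4, 5, 6]
`x = [1, 2, 3]` → x = [1, 2, 3]
`y = [4, 5, 6]` → y = [4, 5, 6]
`swap_elements(x, y, 0, 0)` → x = [4, 2, 3]; y = [1, 5, 6]
`print(x, y)` → prints [4, 2, 3] [1, 5, 6]

Answer:
[1, 2, 3] [4, 5, 6]
[4, 2, 3] [1, 5, 6]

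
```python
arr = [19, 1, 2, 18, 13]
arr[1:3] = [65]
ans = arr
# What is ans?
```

Trace:
`arr = [19, 1, 2, 18, 13]` → arr = [19, 1, 2, 18, 13]
`arr[1:3] = [65]` → arr = [19, 65, 18, 13]
`ans = arr` → ans = [19, 65, 18, 13]
So ans = [19, 65, 18, 13]

Answer: [19, 65, 18, 13]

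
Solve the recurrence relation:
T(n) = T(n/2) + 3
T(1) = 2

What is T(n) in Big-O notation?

Each step divides n by 2 and adds 3. After log_2(n) steps we reach T(1)=2. So T(n) = 3·log_2(n) + 2 = O(log n).

Answer: O(log n)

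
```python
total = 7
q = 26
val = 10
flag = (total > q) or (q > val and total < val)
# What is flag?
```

Trace:
`total = 7` → total = 7
`q = 26` → q = 26
`val = 10` → val = 10
`flag = (total > q) or (q > val and total < val)` → flag = True
So flag = True

Answer: True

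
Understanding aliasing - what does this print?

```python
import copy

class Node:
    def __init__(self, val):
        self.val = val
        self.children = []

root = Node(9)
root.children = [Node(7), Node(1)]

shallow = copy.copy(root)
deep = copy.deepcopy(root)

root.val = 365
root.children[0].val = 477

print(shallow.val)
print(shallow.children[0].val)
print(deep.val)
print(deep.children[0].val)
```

Key concept: deep copy with custom objects.
Step by step:
`root = Node(9)` → root = Node(val=9, children=[])
`root.children = [Node(7), Node(1)]` → root = Node(val=9, children=[Node(val=7, children=[]), Node(val=1, children=[])])
`shallow = copy.copy(root)` → shallow = Node(val=9, children=[Node(val=7, children=[]), Node(val=1, children=[])])
`deep = copy.deepcopy(root)` → deep = Node(val=9, children=[Node(val=7, children=[]), Node(val=1, children=[])])
`root.val = 365` → root = Node(val=365, children=[Node(val=7, children=[]), Node(val=1, children=[])])
`root.children[0].val = 477` → root = Node(val=365, children=[Node(val=477, children=[]), Node(val=1, children=[])]); shallow = Node(val=9, children=[Node(val=477, children=[]), Node(val=1, children=[])])
`print(shallow.val)` → prints 9
`print(shallow.children[0].val)` → prints 477
`print(deep.val)` → prints 9
`print(deep.children[0].val)` → prints 7

Answer:
9
477
9
7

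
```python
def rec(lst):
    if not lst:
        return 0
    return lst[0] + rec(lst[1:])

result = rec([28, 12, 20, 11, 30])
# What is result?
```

28 + 12 + 20 + 11 + 30 + 0 = 101

Answer: 101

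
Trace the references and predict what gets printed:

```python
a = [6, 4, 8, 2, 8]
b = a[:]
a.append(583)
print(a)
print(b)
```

Key concept: slice [:] creates copy.
Step by step:
`a = [6, 4, 8, 2, 8]` → a = [6, 4, 8, 2, 8]
`b = a[:]` → b = [6, 4, 8, 2, 8]
`a.append(583)` → a = [6, 4, 8, 2, 8, 583]
`print(a)` → prints [6, 4, 8, 2, 8, 583]
`print(b)` → prints [6, 4, 8, 2, 8]

Answer:
[6, 4, 8, 2, 8, 583]
[6, 4, 8, 2, 8]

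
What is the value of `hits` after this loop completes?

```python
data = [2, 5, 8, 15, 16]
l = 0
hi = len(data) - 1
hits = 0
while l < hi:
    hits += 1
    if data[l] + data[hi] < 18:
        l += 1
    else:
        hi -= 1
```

Steps to find pair summing to 18
`hits` takes the values: 0 → 1 → 2 → 3 → 4

Answer: 4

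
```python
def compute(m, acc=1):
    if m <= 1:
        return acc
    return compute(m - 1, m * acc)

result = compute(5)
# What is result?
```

Accumulator trace (n, acc): (5, 1) -> (4, 5) -> (3, 20) -> (2, 60) -> (1, 120) -> return 120

Answer: 120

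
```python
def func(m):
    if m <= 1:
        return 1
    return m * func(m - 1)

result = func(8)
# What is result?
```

func(8) = 8 * 7 * 6 * 5 * 4 * 3 * 2 * 1 = 40320

Answer: 40320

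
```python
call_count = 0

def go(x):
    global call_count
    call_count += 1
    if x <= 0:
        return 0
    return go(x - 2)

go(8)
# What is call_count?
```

Linear recursion stepping by 2: 5 calls from x=8 down to ≤0.

Answer: 5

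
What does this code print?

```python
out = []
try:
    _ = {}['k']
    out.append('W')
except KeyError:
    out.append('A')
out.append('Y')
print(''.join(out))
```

Execution trace: 'A' (except KeyError) → 'Y' (after the try/except). Output: AY

Answer: AY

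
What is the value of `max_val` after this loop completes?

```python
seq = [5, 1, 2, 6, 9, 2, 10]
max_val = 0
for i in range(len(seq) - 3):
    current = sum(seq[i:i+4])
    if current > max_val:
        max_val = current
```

Max sum of 4-element window in [5, 1, 2, 6, 9, 2, 10]
`max_val` takes the values: 0 → 14 → 18 → 19 → 27

Answer: 27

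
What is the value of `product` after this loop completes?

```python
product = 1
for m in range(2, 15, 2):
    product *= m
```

Product of even numbers 2 to 14
`product` takes the values: 1 → 2 → 8 → 48 → 384 → 3840 → 46080 → 645120

Answer: 645120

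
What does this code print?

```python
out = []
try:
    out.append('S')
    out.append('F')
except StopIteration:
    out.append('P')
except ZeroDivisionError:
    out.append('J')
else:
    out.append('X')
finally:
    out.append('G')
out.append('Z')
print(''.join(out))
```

Execution trace: 'S' (try body) → 'F' (try body, no exception) → 'X' (else) → 'G' (finally) → 'Z' (after the try/except). Output: SFXGZ

Answer: SFXGZ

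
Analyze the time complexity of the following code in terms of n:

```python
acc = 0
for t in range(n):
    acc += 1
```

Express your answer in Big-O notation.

Each loop level contributes: n. Multiplying the contributions gives O(n).

Answer: O(n)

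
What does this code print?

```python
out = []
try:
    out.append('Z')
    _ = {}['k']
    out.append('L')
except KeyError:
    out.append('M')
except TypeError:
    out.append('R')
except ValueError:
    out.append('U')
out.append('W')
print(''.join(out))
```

Execution trace: 'Z' (try body) → 'M' (except KeyError) → 'W' (after the try/except). Output: ZMW

Answer: ZMW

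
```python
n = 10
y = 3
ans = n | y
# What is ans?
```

Trace:
`n = 10` → n = 10
`y = 3` → y = 3
`ans = n | y` → ans = 11
So ans = 11

Answer: 11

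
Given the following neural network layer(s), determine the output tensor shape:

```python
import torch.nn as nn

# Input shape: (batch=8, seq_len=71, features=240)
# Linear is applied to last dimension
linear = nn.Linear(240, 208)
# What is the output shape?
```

Input: (8, 71, 240) -> Output: (8, 71, 208)

Answer: (8, 71, 208)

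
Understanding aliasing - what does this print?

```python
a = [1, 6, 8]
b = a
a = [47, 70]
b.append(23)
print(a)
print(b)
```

Key concept: rebinding vs mutation: a is rebound to a new list, b still points at the original.
Step by step:
`a = [1, 6, 8]` → a = [1, 6, 8]
`b = a` → b = [1, 6, 8] (same object as a)
`a = [47, 70]` → a = [47, 70]
`b.append(23)` → b = [1, 6, 8, 23]
`print(a)` → prints [47, 70]
`print(b)` → prints [1, 6, 8, 23]

Answer:
[47, 70]
[1, 6, 8, 23]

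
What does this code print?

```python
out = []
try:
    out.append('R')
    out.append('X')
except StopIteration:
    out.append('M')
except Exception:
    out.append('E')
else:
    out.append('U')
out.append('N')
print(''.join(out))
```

Execution trace: 'R' (try body) → 'X' (try body, no exception) → 'U' (else) → 'N' (after the try/except). Output: RXUN

Answer: RXUN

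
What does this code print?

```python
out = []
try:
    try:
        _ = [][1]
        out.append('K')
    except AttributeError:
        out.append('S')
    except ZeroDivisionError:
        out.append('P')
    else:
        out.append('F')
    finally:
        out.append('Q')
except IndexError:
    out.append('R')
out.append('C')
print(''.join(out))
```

Execution trace: 'Q' (finally) → 'R' (outer except IndexError) → 'C' (after the try/except). Output: QRC

Answer: QRC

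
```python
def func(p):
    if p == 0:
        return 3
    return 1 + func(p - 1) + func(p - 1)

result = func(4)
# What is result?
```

func(p) = 1 + 2·func(p-1), func(0)=3. Closed form: (3+1)·2^4 - 1 = 63.

Answer: 63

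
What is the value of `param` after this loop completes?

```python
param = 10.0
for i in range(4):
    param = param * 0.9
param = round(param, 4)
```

Exponential decay: 10.0 * 0.9^4
`param` takes the values: 10.0 → 9.0 → 8.1 → 7.29 → 6.561

Answer: 6.561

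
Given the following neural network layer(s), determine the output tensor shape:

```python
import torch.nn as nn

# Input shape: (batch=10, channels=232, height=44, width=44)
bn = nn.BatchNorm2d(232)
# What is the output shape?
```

Input: (10, 232, 44, 44) -> Output: (10, 232, 44, 44)

Answer: (10, 232, 44, 44)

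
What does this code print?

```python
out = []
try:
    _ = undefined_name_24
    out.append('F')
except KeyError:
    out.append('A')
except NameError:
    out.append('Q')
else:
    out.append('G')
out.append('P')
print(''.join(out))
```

Execution trace: 'Q' (except NameError) → 'P' (after the try/except). Output: QP

Answer: QP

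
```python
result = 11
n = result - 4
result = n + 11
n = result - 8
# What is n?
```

Trace:
`result = 11` → result = 11
`n = result - 4` → n = 7
`result = n + 11` → result = 18
`n = result - 8` → n = 10
So n = 10

Answer: 10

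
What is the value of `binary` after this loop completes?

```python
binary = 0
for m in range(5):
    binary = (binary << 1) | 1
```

Build 5 consecutive 1-bits: 0b11111
`binary` takes the values: 0 → 1 → 3 → 7 → 15 → 31

Answer: 31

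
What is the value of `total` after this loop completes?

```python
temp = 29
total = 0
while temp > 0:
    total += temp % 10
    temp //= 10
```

Sum digits of 29
`total` takes the values: 0 → 9 → 11

Answer: 11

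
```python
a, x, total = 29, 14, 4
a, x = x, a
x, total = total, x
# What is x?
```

Trace:
`a, x, total = 29, 14, 4` → a = 29; x = 14; total = 4
`a, x = x, a` → a = 14; x = 29
`x, total = total, x` → x = 4; total = 29
So x = 4

Answer: 4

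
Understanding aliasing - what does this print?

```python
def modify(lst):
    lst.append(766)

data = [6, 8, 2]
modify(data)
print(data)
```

Key concept: function modifies passed list.
Step by step:
`data = [6, 8, 2]` → data = [6, 8, 2]
`modify(data)` → data = [6, 8, 2, 766]
`print(data)` → prints [6, 8, 2, 766]

Answer: [6, 8, 2, 766]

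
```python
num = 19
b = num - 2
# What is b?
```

Trace:
`num = 19` → num = 19
`b = num - 2` → b = 17
So b = 17

Answer: 17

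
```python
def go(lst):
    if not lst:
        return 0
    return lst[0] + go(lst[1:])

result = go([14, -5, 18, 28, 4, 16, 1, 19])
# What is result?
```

14 + (-5) + 18 + 28 + 4 + 16 + 1 + 19 + 0 = 95

Answer: 95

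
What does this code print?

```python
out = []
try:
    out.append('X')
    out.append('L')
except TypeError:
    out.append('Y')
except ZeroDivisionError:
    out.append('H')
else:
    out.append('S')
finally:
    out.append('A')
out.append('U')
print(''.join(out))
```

Execution trace: 'X' (try body) → 'L' (try body, no exception) → 'S' (else) → 'A' (finally) → 'U' (after the try/except). Output: XLSAU

Answer: XLSAU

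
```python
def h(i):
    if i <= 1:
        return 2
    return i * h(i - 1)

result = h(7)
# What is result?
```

h(7) = 7 * 6 * 5 * 4 * 3 * 2 * 2 = 10080

Answer: 10080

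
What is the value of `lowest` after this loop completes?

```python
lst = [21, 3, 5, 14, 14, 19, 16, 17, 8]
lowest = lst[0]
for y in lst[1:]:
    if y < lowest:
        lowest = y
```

Minimum of [21, 3, 5, 14, 14, 19, 16, 17, 8]
`lowest` takes the values: 21 → 3

Answer: 3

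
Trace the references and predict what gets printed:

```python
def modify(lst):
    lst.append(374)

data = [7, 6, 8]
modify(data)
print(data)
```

Key concept: function modifies passed list.
Step by step:
`data = [7, 6, 8]` → data = [7, 6, 8]
`modify(data)` → data = [7, 6, 8, 374]
`print(data)` → prints [7, 6, 8, 374]

Answer: [7, 6, 8, 374]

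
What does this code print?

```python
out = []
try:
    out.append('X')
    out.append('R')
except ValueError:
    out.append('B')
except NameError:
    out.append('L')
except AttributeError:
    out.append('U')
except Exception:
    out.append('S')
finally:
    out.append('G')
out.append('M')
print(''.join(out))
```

Execution trace: 'X' (try body) → 'R' (try body, no exception) → 'G' (finally) → 'M' (after the try/except). Output: XRGM

Answer: XRGM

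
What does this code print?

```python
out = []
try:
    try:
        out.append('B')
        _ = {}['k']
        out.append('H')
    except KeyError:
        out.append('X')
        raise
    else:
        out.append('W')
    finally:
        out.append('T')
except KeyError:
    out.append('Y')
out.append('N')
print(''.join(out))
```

Execution trace: 'B' (inner try body) → 'X' (inner except KeyError) → 'T' (inner finally) → 'Y' (outer except KeyError) → 'N' (after the try/except). Output: BXTYN

Answer: BXTYN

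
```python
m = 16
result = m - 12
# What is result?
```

Trace:
`m = 16` → m = 16
`result = m - 12` → result = 4
So result = 4

Answer: 4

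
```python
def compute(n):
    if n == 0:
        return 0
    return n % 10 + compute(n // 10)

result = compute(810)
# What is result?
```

Sum of digits of 810: 0 + 1 + 8 = 9

Answer: 9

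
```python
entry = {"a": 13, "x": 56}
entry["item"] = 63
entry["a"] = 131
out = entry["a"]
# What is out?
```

Trace:
`entry = {"a": 13, "x": 56}` → entry = {'a': 13, 'x': 56}
`entry["item"] = 63` → entry = {'a': 13, 'x': 56, 'item': 63}
`entry["a"] = 131` → entry = {'a': 131, 'x': 56, 'item': 63}
`out = entry["a"]` → out = 131
So out = 131

Answer: 131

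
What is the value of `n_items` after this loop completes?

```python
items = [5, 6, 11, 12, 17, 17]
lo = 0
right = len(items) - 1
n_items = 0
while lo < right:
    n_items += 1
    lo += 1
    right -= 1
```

Iterations until pointers meet (list length 6)
`n_items` takes the values: 0 → 1 → 2 → 3

Answer: 3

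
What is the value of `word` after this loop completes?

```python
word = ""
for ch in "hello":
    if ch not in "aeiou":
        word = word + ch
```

Remove vowels from 'hello'
`word` takes the values: "" → "h" → "hl" → "hll"

Answer: "hll"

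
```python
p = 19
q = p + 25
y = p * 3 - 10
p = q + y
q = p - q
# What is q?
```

Trace:
`p = 19` → p = 19
`q = p + 25` → q = 44
`y = p * 3 - 10` → y = 47
`p = q + y` → p = 91
`q = p - q` → q = 47
So q = 47

Answer: 47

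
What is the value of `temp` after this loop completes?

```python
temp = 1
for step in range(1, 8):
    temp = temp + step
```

Start at 1, add 1 through 7
`temp` takes the values: 1 → 2 → 4 → 7 → 11 → 16 → 22 → 29

Answer: 29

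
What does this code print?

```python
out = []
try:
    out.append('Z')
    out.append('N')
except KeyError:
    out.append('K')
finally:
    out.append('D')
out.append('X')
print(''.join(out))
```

Execution trace: 'Z' (try body) → 'N' (try body, no exception) → 'D' (finally) → 'X' (after the try/except). Output: ZNDX

Answer: ZNDX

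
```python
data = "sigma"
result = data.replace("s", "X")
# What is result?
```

Trace:
`data = "sigma"` → data = 'sigma'
`result = data.replace("s", "X")` → result = 'Xigma'
So result = 'Xigma'

Answer: 'Xigma'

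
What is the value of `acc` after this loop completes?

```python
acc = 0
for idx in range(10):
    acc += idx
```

Sum of 0 to 9 = 45
`acc` takes the values: 0 → 1 → 3 → 6 → 10 → 15 → 21 → 28 → 36 → 45

Answer: 45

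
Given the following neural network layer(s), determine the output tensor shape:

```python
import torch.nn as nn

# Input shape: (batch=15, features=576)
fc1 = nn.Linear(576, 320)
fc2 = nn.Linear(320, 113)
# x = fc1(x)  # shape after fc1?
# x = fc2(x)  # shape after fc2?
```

Input: (15, 576) -> after fc1: (15, 320) -> Output: (15, 113)

Answer: (15, 113)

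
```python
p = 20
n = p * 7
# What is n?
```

Trace:
`p = 20` → p = 20
`n = p * 7` → n = 140
So n = 140

Answer: 140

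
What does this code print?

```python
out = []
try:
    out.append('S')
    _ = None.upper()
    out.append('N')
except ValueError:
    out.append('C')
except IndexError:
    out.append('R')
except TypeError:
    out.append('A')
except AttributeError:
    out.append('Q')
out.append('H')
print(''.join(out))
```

Execution trace: 'S' (try body) → 'Q' (except AttributeError) → 'H' (after the try/except). Output: SQH

Answer: SQH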